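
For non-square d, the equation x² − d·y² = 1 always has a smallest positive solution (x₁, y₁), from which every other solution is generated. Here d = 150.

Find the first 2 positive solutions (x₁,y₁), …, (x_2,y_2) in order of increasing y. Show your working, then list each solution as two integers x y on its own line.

√150 → a₀=12, period (4,24); ℓ=2 even so k=1
step 0: (12, 1)  from 12·(1,0) + (0,1)
step 1: (49, 4)  from 4·(12,1) + (1,0)
(x₁, y₁) = (49, 4);  49² − 150·4² = 1 ✓
(49+4√150)^2 = 4801 + 392√150

49 4
4801 392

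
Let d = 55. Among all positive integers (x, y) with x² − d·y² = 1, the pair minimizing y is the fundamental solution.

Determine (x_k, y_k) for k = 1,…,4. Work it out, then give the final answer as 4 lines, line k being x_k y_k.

[7; 2,2,2,14] for √55; ℓ=4 ⇒ convergent index 3
a_0=7:  p_0=7·1+0=7,  q_0=7·0+1=1
…
a_2=2:  p_2=2·15+7=37,  q_2=2·2+1=5
a_3=2:  p_3=2·37+15=89,  q_3=2·5+2=12
fundamental: x₁=89, y₁=12  (since 7921 − 55·144 = 1)
n=2: (89,12)∘(89,12) = (89·89+55·12·12, 89·12+12·89) = (15841,2136)
n=3: (15841,2136)∘(89,12) = (89·15841+55·12·2136, 89·2136+12·15841) = (2819609,380196)
n=4: (2819609,380196)∘(89,12) = (89·2819609+55·12·380196, 89·380196+12·2819609) = (501874561,67672752)

89 12
15841 2136
2819609 380196
501874561 67672752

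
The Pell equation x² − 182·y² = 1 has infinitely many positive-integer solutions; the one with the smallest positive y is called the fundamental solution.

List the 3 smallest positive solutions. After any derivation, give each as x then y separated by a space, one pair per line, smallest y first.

[13; 2,26] for √182; ℓ=2 ⇒ convergent index 1
a_0=13:  p_0=13·1+0=13,  q_0=13·0+1=1
a_1=2:  p_1=2·13+1=27,  q_1=2·1+0=2
fundamental: x₁=27, y₁=2  (since 729 − 182·4 = 1)
n=2: (27,2)∘(27,2) = (27·27+182·2·2, 27·2+2·27) = (1457,108)
n=3: (1457,108)∘(27,2) = (27·1457+182·2·108, 27·108+2·1457) = (78651,5830)

27 2
1457 108
78651 5830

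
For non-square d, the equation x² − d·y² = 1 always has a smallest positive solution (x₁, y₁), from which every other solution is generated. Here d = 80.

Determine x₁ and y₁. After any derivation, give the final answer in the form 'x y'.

[8; 1,16] for √80; ℓ=2 ⇒ convergent index 1
a_0=8:  p_0=8·1+0=8,  q_0=8·0+1=1
a_1=1:  p_1=1·8+1=9,  q_1=1·1+0=1
fundamental: x₁=9, y₁=1  (since 81 − 80·1 = 1)

9 1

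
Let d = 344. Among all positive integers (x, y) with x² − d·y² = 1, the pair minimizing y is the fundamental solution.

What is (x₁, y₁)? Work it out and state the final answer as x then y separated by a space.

10405 561

[18; 1,1,4,1,3,1,4,1,1,36] for √344; ℓ=10 ⇒ convergent index 9
a_0=18:  p_0=18·1+0=18,  q_0=18·0+1=1
a_1=1:  p_1=1·18+1=19,  q_1=1·1+0=1
…
a_4=1:  p_4=1·167+37=204,  q_4=1·9+2=11
a_5=3:  p_5=3·204+167=779,  q_5=3·11+9=42
a_6=1:  p_6=1·779+204=983,  q_6=1·42+11=53
…
a_8=1:  p_8=1·4711+983=5694,  q_8=1·254+53=307
a_9=1:  p_9=1·5694+4711=10405,  q_9=1·307+254=561
(x₁, y₁) = (10405, 561);  10405² − 344·561² = 1 ✓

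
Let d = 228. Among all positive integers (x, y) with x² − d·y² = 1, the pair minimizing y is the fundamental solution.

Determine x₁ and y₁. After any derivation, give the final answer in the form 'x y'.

√228 = [15; 10,30, …], period ℓ=2 (even) → k=1
step 0: (15, 1)  from 15·(1,0) + (0,1)
step 1: (151, 10)  from 10·(15,1) + (1,0)
fundamental: x₁=151, y₁=10  (since 22801 − 228·100 = 1)

151 10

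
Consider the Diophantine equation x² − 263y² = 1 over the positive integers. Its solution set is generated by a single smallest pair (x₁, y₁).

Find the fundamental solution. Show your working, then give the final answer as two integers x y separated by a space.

139128 8579

d=263: √d = [16; 4,1,1,1,1,15,1,1,1,1,4,32] (ℓ=12, even), read p_11/q_11
i=0: a=16 ⇒ p=16, q=1
i=1: a=4 ⇒ p=65, q=4
i=2: a=1 ⇒ p=81, q=5
i=3: a=1 ⇒ p=146, q=9
i=4: a=1 ⇒ p=227, q=14
i=5: a=1 ⇒ p=373, q=23
…
i=7: a=1 ⇒ p=6195, q=382
i=8: a=1 ⇒ p=12017, q=741
i=9: a=1 ⇒ p=18212, q=1123
i=10: a=1 ⇒ p=30229, q=1864
i=11: a=4 ⇒ p=139128, q=8579
→ (139128, 8579).  Check: 139128²=19356600384, 263·8579²=19356600383, difference 1.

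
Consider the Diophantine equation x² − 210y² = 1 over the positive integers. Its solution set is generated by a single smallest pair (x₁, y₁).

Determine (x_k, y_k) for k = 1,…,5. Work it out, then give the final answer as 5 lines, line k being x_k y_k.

29 2
1681 116
97469 6726
5651521 389992
327690749 22612810

√210 → a₀=14, period (2,28); ℓ=2 even so k=1
step 0: (14, 1)  from 14·(1,0) + (0,1)
step 1: (29, 2)  from 2·(14,1) + (1,0)
(x₁, y₁) = (29, 2);  29² − 210·2² = 1 ✓
(x_2, y_2) = (29·29 + 210·2·2, 29·2 + 2·29) = (1681, 116)
(x_3, y_3) = (29·1681 + 210·2·116, 29·116 + 2·1681) = (97469, 6726)
(x_4, y_4) = (29·97469 + 210·2·6726, 29·6726 + 2·97469) = (5651521, 389992)
(x_5, y_5) = (29·5651521 + 210·2·389992, 29·389992 + 2·5651521) = (327690749, 22612810)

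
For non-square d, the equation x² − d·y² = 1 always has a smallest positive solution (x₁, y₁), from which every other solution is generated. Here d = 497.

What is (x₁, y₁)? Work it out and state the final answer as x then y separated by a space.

1201887 53912

√497 = [22; 3,2,2,5,6,5,2,2,3,44, …], period ℓ=10 (even) → k=9
step 0: (22, 1)  from 22·(1,0) + (0,1)
…
step 2: (156, 7)  from 2·(67,3) + (22,1)
…
step 6: (65476, 2937)  from 5·(12685,569) + (2051,92)
step 7: (143637, 6443)  from 2·(65476,2937) + (12685,569)
step 8: (352750, 15823)  from 2·(143637,6443) + (65476,2937)
step 9: (1201887, 53912)  from 3·(352750,15823) + (143637,6443)
(x₁, y₁) = (1201887, 53912);  1201887² − 497·53912² = 1 ✓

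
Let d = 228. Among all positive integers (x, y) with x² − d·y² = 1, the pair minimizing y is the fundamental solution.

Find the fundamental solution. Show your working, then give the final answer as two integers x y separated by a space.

√228 = [15; 10,30, …], period ℓ=2 (even) → k=1
a_0=15:  p_0=15·1+0=15,  q_0=15·0+1=1
a_1=10:  p_1=10·15+1=151,  q_1=10·1+0=10
(x₁, y₁) = (151, 10);  151² − 228·10² = 1 ✓

151 10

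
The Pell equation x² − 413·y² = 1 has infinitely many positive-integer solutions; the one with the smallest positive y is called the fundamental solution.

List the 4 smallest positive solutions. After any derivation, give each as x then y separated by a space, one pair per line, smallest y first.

113399 5580
25718666401 1265532840
5832942102300599 287020317040740
1322899602891852585601 65095633862940217680

[20; 3,9,1,4,1,9,3,40] for √413; ℓ=8 ⇒ convergent index 7
step 0: (20, 1)  from 20·(1,0) + (0,1)
step 1: (61, 3)  from 3·(20,1) + (1,0)
…
step 4: (3089, 152)  from 4·(630,31) + (569,28)
…
step 6: (36560, 1799)  from 9·(3719,183) + (3089,152)
step 7: (113399, 5580)  from 3·(36560,1799) + (3719,183)
→ (113399, 5580).  Check: 113399²=12859333201, 413·5580²=12859333200, difference 1.
(113399+5580√413)^2 = 25718666401 + 1265532840√413
(113399+5580√413)^3 = 5832942102300599 + 287020317040740√413
(113399+5580√413)^4 = 1322899602891852585601 + 65095633862940217680√413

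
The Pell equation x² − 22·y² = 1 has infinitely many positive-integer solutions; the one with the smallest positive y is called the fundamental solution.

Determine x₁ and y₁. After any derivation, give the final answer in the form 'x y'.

[4; 1,2,4,2,1,8] for √22; ℓ=6 ⇒ convergent index 5
a_0=4:  p_0=4·1+0=4,  q_0=4·0+1=1
a_1=1:  p_1=1·4+1=5,  q_1=1·1+0=1
a_2=2:  p_2=2·5+4=14,  q_2=2·1+1=3
a_3=4:  p_3=4·14+5=61,  q_3=4·3+1=13
a_4=2:  p_4=2·61+14=136,  q_4=2·13+3=29
a_5=1:  p_5=1·136+61=197,  q_5=1·29+13=42
(x₁, y₁) = (197, 42);  197² − 22·42² = 1 ✓

197 42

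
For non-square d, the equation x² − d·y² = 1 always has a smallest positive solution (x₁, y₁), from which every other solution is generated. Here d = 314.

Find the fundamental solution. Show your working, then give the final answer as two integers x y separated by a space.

[17; 1,2,1,1,2,1,34] for √314; ℓ=7 ⇒ convergent index 13
k=0  a_k=17  p_k/q_k = 17/1
k=1  a_k=1  p_k/q_k = 18/1
k=2  a_k=2  p_k/q_k = 53/3
k=3  a_k=1  p_k/q_k = 71/4
k=4  a_k=1  p_k/q_k = 124/7
k=5  a_k=2  p_k/q_k = 319/18
…
k=7  a_k=34  p_k/q_k = 15381/868
k=8  a_k=1  p_k/q_k = 15824/893
…
k=10  a_k=1  p_k/q_k = 62853/3547
k=11  a_k=1  p_k/q_k = 109882/6201
k=12  a_k=2  p_k/q_k = 282617/15949
k=13  a_k=1  p_k/q_k = 392499/22150
→ (392499, 22150).  Check: 392499²=154055465001, 314·22150²=154055465000, difference 1.

392499 22150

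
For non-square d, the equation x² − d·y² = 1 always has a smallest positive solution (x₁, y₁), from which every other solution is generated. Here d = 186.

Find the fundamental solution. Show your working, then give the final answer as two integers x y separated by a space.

[13; 1,1,1,3,4,3,1,1,1,26] for √186; ℓ=10 ⇒ convergent index 9
k=0  a_k=13  p_k/q_k = 13/1
…
k=2  a_k=1  p_k/q_k = 27/2
k=3  a_k=1  p_k/q_k = 41/3
k=4  a_k=3  p_k/q_k = 150/11
k=5  a_k=4  p_k/q_k = 641/47
k=6  a_k=3  p_k/q_k = 2073/152
k=7  a_k=1  p_k/q_k = 2714/199
k=8  a_k=1  p_k/q_k = 4787/351
k=9  a_k=1  p_k/q_k = 7501/550
→ (7501, 550).  Check: 7501²=56265001, 186·550²=56265000, difference 1.

7501 550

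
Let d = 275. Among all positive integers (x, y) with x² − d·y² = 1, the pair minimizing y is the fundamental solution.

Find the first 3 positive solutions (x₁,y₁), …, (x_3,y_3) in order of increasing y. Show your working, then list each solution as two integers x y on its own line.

199 12
79201 4776
31521799 1900836

d=275: √d = [16; 1,1,2,1,1,32] (ℓ=6, even), read p_5/q_5
step 0: (16, 1)  from 16·(1,0) + (0,1)
step 1: (17, 1)  from 1·(16,1) + (1,0)
step 2: (33, 2)  from 1·(17,1) + (16,1)
step 3: (83, 5)  from 2·(33,2) + (17,1)
step 4: (116, 7)  from 1·(83,5) + (33,2)
step 5: (199, 12)  from 1·(116,7) + (83,5)
→ (199, 12).  Check: 199²=39601, 275·12²=39600, difference 1.
n=2: (199,12)∘(199,12) = (199·199+275·12·12, 199·12+12·199) = (79201,4776)
n=3: (79201,4776)∘(199,12) = (199·79201+275·12·4776, 199·4776+12·79201) = (31521799,1900836)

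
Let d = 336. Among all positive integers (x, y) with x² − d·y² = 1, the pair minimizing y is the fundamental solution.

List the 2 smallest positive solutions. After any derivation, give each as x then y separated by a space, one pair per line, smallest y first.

55 3
6049 330

√336 → a₀=18, period (3,36); ℓ=2 even so k=1
k=0  a_k=18  p_k/q_k = 18/1
k=1  a_k=3  p_k/q_k = 55/3
→ (55, 3).  Check: 55²=3025, 336·3²=3024, difference 1.
n=2: (55,3)∘(55,3) = (55·55+336·3·3, 55·3+3·55) = (6049,330)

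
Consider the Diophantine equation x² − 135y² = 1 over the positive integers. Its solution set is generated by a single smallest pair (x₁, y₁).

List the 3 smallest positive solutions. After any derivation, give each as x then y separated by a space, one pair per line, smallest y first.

√135 → a₀=11, period (1,1,1,1,1,1,1,22); ℓ=8 even so k=7
k=0  a_k=11  p_k/q_k = 11/1
k=1  a_k=1  p_k/q_k = 12/1
…
k=4  a_k=1  p_k/q_k = 58/5
k=5  a_k=1  p_k/q_k = 93/8
k=6  a_k=1  p_k/q_k = 151/13
k=7  a_k=1  p_k/q_k = 244/21
→ (244, 21).  Check: 244²=59536, 135·21²=59535, difference 1.
k=2:  x_2 = 244·244+135·21·21 = 119071,  y_2 = 244·21+21·244 = 10248
k=3:  x_3 = 244·119071+135·21·10248 = 58106404,  y_3 = 244·10248+21·119071 = 5001003

244 21
119071 10248
58106404 5001003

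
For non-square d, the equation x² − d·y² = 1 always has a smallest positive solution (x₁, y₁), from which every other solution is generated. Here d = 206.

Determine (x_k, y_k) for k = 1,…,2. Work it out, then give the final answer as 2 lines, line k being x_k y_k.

59535 4148
7088832449 493902360

√206 → a₀=14, period (2,1,5,14,5,1,2,28); ℓ=8 even so k=7
a_0=14:  p_0=14·1+0=14,  q_0=14·0+1=1
…
a_2=1:  p_2=1·29+14=43,  q_2=1·2+1=3
…
a_4=14:  p_4=14·244+43=3459,  q_4=14·17+3=241
…
a_6=1:  p_6=1·17539+3459=20998,  q_6=1·1222+241=1463
a_7=2:  p_7=2·20998+17539=59535,  q_7=2·1463+1222=4148
→ (59535, 4148).  Check: 59535²=3544416225, 206·4148²=3544416224, difference 1.
n=2: (59535,4148)∘(59535,4148) = (59535·59535+206·4148·4148, 59535·4148+4148·59535) = (7088832449,493902360)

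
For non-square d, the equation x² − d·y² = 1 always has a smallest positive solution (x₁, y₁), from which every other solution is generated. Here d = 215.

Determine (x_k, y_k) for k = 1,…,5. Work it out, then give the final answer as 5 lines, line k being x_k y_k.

√215 = [14; 1,1,1,28, …], period ℓ=4 (even) → k=3
i=0: a=14 ⇒ p=14, q=1
i=1: a=1 ⇒ p=15, q=1
i=2: a=1 ⇒ p=29, q=2
i=3: a=1 ⇒ p=44, q=3
(x₁, y₁) = (44, 3);  44² − 215·3² = 1 ✓
(x_2, y_2) = (44·44 + 215·3·3, 44·3 + 3·44) = (3871, 264)
(x_3, y_3) = (44·3871 + 215·3·264, 44·264 + 3·3871) = (340604, 23229)
(x_4, y_4) = (44·340604 + 215·3·23229, 44·23229 + 3·340604) = (29969281, 2043888)
(x_5, y_5) = (44·29969281 + 215·3·2043888, 44·2043888 + 3·29969281) = (2636956124, 179838915)

44 3
3871 264
340604 23229
29969281 2043888
2636956124 179838915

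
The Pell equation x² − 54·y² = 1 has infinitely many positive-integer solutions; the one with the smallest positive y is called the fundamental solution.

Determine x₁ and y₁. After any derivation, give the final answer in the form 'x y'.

485 66

√54 = [7; 2,1,6,1,2,14, …], period ℓ=6 (even) → k=5
k=0  a_k=7  p_k/q_k = 7/1
k=1  a_k=2  p_k/q_k = 15/2
k=2  a_k=1  p_k/q_k = 22/3
k=3  a_k=6  p_k/q_k = 147/20
k=4  a_k=1  p_k/q_k = 169/23
k=5  a_k=2  p_k/q_k = 485/66
→ (485, 66).  Check: 485²=235225, 54·66²=235224, difference 1.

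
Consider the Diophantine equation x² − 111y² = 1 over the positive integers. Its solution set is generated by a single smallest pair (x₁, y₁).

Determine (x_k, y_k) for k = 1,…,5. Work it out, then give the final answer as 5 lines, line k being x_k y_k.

d=111: √d = [10; 1,1,6,1,1,20] (ℓ=6, even), read p_5/q_5
a_0=10:  p_0=10·1+0=10,  q_0=10·0+1=1
…
a_3=6:  p_3=6·21+11=137,  q_3=6·2+1=13
a_4=1:  p_4=1·137+21=158,  q_4=1·13+2=15
a_5=1:  p_5=1·158+137=295,  q_5=1·15+13=28
fundamental: x₁=295, y₁=28  (since 87025 − 111·784 = 1)
k=2:  x_2 = 295·295+111·28·28 = 174049,  y_2 = 295·28+28·295 = 16520
k=3:  x_3 = 295·174049+111·28·16520 = 102688615,  y_3 = 295·16520+28·174049 = 9746772
k=4:  x_4 = 295·102688615+111·28·9746772 = 60586108801,  y_4 = 295·9746772+28·102688615 = 5750578960
k=5:  x_5 = 295·60586108801+111·28·5750578960 = 35745701503975,  y_5 = 295·5750578960+28·60586108801 = 3392831839628

295 28
174049 16520
102688615 9746772
60586108801 5750578960
35745701503975 3392831839628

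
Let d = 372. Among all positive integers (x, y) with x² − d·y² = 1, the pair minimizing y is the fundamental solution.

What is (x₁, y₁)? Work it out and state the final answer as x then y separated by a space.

12151 630

√372 → a₀=19, period (3,2,12,2,3,38); ℓ=6 even so k=5
i=0: a=19 ⇒ p=19, q=1
i=1: a=3 ⇒ p=58, q=3
…
i=4: a=2 ⇒ p=3491, q=181
i=5: a=3 ⇒ p=12151, q=630
→ (12151, 630).  Check: 12151²=147646801, 372·630²=147646800, difference 1.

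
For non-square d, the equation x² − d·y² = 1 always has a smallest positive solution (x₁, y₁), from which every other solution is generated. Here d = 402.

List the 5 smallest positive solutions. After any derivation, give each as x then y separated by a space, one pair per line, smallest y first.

401 20
321601 16040
257923601 12864060
206854406401 10316960080
165896976010001 8274189120100

d=402: √d = [20; 20,40] (ℓ=2, even), read p_1/q_1
k=0  a_k=20  p_k/q_k = 20/1
k=1  a_k=20  p_k/q_k = 401/20
(x₁, y₁) = (401, 20);  401² − 402·20² = 1 ✓
n=2: (401,20)∘(401,20) = (401·401+402·20·20, 401·20+20·401) = (321601,16040)
n=3: (321601,16040)∘(401,20) = (401·321601+402·20·16040, 401·16040+20·321601) = (257923601,12864060)
n=4: (257923601,12864060)∘(401,20) = (401·257923601+402·20·12864060, 401·12864060+20·257923601) = (206854406401,10316960080)
n=5: (206854406401,10316960080)∘(401,20) = (401·206854406401+402·20·10316960080, 401·10316960080+20·206854406401) = (165896976010001,8274189120100)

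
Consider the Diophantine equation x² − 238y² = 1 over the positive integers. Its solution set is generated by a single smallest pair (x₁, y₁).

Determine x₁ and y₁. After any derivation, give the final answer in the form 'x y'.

11663 756

√238 = [15; 2,2,1,14,1,2,2,30, …], period ℓ=8 (even) → k=7
i=0: a=15 ⇒ p=15, q=1
…
i=2: a=2 ⇒ p=77, q=5
i=3: a=1 ⇒ p=108, q=7
i=4: a=14 ⇒ p=1589, q=103
i=5: a=1 ⇒ p=1697, q=110
i=6: a=2 ⇒ p=4983, q=323
i=7: a=2 ⇒ p=11663, q=756
→ (11663, 756).  Check: 11663²=136025569, 238·756²=136025568, difference 1.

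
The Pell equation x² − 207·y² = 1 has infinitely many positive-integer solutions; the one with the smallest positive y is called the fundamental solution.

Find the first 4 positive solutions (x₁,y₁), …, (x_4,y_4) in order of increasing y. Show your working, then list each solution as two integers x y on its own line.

[14; 2,1,1,2,1,1,2,28] for √207; ℓ=8 ⇒ convergent index 7
k=0  a_k=14  p_k/q_k = 14/1
…
k=2  a_k=1  p_k/q_k = 43/3
…
k=4  a_k=2  p_k/q_k = 187/13
k=5  a_k=1  p_k/q_k = 259/18
k=6  a_k=1  p_k/q_k = 446/31
k=7  a_k=2  p_k/q_k = 1151/80
fundamental: x₁=1151, y₁=80  (since 1324801 − 207·6400 = 1)
n=2: (1151,80)∘(1151,80) = (1151·1151+207·80·80, 1151·80+80·1151) = (2649601,184160)
n=3: (2649601,184160)∘(1151,80) = (1151·2649601+207·80·184160, 1151·184160+80·2649601) = (6099380351,423936240)
n=4: (6099380351,423936240)∘(1151,80) = (1151·6099380351+207·80·423936240, 1151·423936240+80·6099380351) = (14040770918401,975901040320)

1151 80
2649601 184160
6099380351 423936240
14040770918401 975901040320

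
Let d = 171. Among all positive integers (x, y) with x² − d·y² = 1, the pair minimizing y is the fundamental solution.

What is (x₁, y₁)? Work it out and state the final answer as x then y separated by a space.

170 13

d=171: √d = [13; 13,26] (ℓ=2, even), read p_1/q_1
i=0: a=13 ⇒ p=13, q=1
i=1: a=13 ⇒ p=170, q=13
fundamental: x₁=170, y₁=13  (since 28900 − 171·169 = 1)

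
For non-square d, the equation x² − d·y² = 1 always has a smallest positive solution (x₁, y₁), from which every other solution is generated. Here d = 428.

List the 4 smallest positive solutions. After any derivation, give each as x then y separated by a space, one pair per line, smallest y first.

√428 → a₀=20, period (1,2,4,1,5,10,5,1,4,2,1,40); ℓ=12 even so k=11
i=0: a=20 ⇒ p=20, q=1
…
i=2: a=2 ⇒ p=62, q=3
i=3: a=4 ⇒ p=269, q=13
i=4: a=1 ⇒ p=331, q=16
i=5: a=5 ⇒ p=1924, q=93
…
i=8: a=1 ⇒ p=119350, q=5769
i=9: a=4 ⇒ p=577179, q=27899
i=10: a=2 ⇒ p=1273708, q=61567
i=11: a=1 ⇒ p=1850887, q=89466
(x₁, y₁) = (1850887, 89466);  1850887² − 428·89466² = 1 ✓
k=2:  x_2 = 1850887·1850887+428·89466·89466 = 6851565373537,  y_2 = 1850887·89466+89466·1850887 = 331182912684
k=3:  x_3 = 1850887·6851565373537+428·89466·331182912684 = 25362946559057703751,  y_3 = 1850887·331182912684+89466·6851565373537 = 1225964295417811950
k=4:  x_4 = 1850887·25362946559057703751+428·89466·1225964295417811950 = 93887896135702420679780737,  y_4 = 1850887·1225964295417811950+89466·25362946559057703751 = 4538242753705644230486616

1850887 89466
6851565373537 331182912684
25362946559057703751 1225964295417811950
93887896135702420679780737 4538242753705644230486616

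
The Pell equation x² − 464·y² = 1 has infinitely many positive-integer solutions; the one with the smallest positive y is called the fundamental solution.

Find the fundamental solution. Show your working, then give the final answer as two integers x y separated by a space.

9801 455

√464 → a₀=21, period (1,1,5,1,1,1,5,1,1,42); ℓ=10 even so k=9
k=0  a_k=21  p_k/q_k = 21/1
…
k=6  a_k=1  p_k/q_k = 797/37
…
k=8  a_k=1  p_k/q_k = 5299/246
k=9  a_k=1  p_k/q_k = 9801/455
(x₁, y₁) = (9801, 455);  9801² − 464·455² = 1 ✓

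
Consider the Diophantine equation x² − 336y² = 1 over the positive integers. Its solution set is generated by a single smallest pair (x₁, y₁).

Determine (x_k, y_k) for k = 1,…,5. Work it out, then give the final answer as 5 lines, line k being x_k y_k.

55 3
6049 330
665335 36297
73180801 3992340
8049222775 439121103

d=336: √d = [18; 3,36] (ℓ=2, even), read p_1/q_1
step 0: (18, 1)  from 18·(1,0) + (0,1)
step 1: (55, 3)  from 3·(18,1) + (1,0)
(x₁, y₁) = (55, 3);  55² − 336·3² = 1 ✓
(55+3√336)^2 = 6049 + 330√336
(55+3√336)^3 = 665335 + 36297√336
(55+3√336)^4 = 73180801 + 3992340√336
(55+3√336)^5 = 8049222775 + 439121103√336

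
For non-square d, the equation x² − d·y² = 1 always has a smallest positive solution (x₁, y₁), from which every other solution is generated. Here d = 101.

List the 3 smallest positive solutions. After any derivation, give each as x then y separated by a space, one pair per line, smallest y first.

201 20
80801 8040
32481801 3232060

[10; 20] for √101; ℓ=1 ⇒ convergent index 1
k=0  a_k=10  p_k/q_k = 10/1
k=1  a_k=20  p_k/q_k = 201/20
→ (201, 20).  Check: 201²=40401, 101·20²=40400, difference 1.
(201+20√101)^2 = 80801 + 8040√101
(201+20√101)^3 = 32481801 + 3232060√101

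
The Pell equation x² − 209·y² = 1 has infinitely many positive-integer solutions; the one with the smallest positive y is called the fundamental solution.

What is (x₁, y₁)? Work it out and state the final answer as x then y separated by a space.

√209 → a₀=14, period (2,5,3,2,3,5,2,28); ℓ=8 even so k=7
k=0  a_k=14  p_k/q_k = 14/1
…
k=4  a_k=2  p_k/q_k = 1171/81
…
k=6  a_k=5  p_k/q_k = 21266/1471
k=7  a_k=2  p_k/q_k = 46551/3220
(x₁, y₁) = (46551, 3220);  46551² − 209·3220² = 1 ✓

46551 3220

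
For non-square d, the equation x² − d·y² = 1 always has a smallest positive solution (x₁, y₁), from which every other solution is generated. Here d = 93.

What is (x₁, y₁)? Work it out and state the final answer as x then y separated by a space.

12151 1260

d=93: √d = [9; 1,1,1,4,6,4,1,1,1,18] (ℓ=10, even), read p_9/q_9
i=0: a=9 ⇒ p=9, q=1
…
i=2: a=1 ⇒ p=19, q=2
…
i=5: a=6 ⇒ p=839, q=87
…
i=8: a=1 ⇒ p=7821, q=811
i=9: a=1 ⇒ p=12151, q=1260
(x₁, y₁) = (12151, 1260);  12151² − 93·1260² = 1 ✓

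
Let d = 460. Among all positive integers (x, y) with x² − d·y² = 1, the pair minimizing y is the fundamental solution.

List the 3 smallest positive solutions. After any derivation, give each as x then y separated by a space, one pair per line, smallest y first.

2535751 118230
12860066268001 599603681460
65219851798297071751 3040891269731634690

[21; 2,4,3,1,2,10,2,1,3,4,2,42] for √460; ℓ=12 ⇒ convergent index 11
k=0  a_k=21  p_k/q_k = 21/1
…
k=3  a_k=3  p_k/q_k = 622/29
…
k=5  a_k=2  p_k/q_k = 2252/105
k=6  a_k=10  p_k/q_k = 23335/1088
k=7  a_k=2  p_k/q_k = 48922/2281
…
k=9  a_k=3  p_k/q_k = 265693/12388
k=10  a_k=4  p_k/q_k = 1135029/52921
k=11  a_k=2  p_k/q_k = 2535751/118230
(x₁, y₁) = (2535751, 118230);  2535751² − 460·118230² = 1 ✓
(2535751+118230√460)^2 = 12860066268001 + 599603681460√460
(2535751+118230√460)^3 = 65219851798297071751 + 3040891269731634690√460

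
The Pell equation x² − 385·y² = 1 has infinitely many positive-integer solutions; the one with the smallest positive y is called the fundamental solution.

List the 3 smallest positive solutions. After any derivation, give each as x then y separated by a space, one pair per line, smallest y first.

[19; 1,1,1,1,1,…,1,1,38] for √385; ℓ=16 ⇒ convergent index 15
a_0=19:  p_0=19·1+0=19,  q_0=19·0+1=1
…
a_3=1:  p_3=1·39+20=59,  q_3=1·2+1=3
a_4=1:  p_4=1·59+39=98,  q_4=1·3+2=5
a_5=1:  p_5=1·98+59=157,  q_5=1·5+3=8
a_6=3:  p_6=3·157+98=569,  q_6=3·8+5=29
…
a_8=2:  p_8=2·726+569=2021,  q_8=2·37+29=103
a_9=1:  p_9=1·2021+726=2747,  q_9=1·103+37=140
a_10=3:  p_10=3·2747+2021=10262,  q_10=3·140+103=523
a_11=1:  p_11=1·10262+2747=13009,  q_11=1·523+140=663
…
a_14=1:  p_14=1·36280+23271=59551,  q_14=1·1849+1186=3035
a_15=1:  p_15=1·59551+36280=95831,  q_15=1·3035+1849=4884
(x₁, y₁) = (95831, 4884);  95831² − 385·4884² = 1 ✓
n=2: (95831,4884)∘(95831,4884) = (95831·95831+385·4884·4884, 95831·4884+4884·95831) = (18367161121,936077208)
n=3: (18367161121,936077208)∘(95831,4884) = (95831·18367161121+385·4884·936077208, 95831·936077208+4884·18367161121) = (3520286834677271,179410429834812)

95831 4884
18367161121 936077208
3520286834677271 179410429834812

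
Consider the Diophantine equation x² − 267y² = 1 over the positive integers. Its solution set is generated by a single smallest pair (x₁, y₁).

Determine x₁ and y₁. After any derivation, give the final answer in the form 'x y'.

√267 → a₀=16, period (2,1,15,1,2,32); ℓ=6 even so k=5
step 0: (16, 1)  from 16·(1,0) + (0,1)
…
step 3: (768, 47)  from 15·(49,3) + (33,2)
step 4: (817, 50)  from 1·(768,47) + (49,3)
step 5: (2402, 147)  from 2·(817,50) + (768,47)
(x₁, y₁) = (2402, 147);  2402² − 267·147² = 1 ✓

2402 147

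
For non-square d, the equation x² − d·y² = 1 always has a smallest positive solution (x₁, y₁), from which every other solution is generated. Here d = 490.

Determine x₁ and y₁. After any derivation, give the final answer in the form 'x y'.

1039681 46968

√490 = [22; 7,2,1,4,4,4,1,2,7,44, …], period ℓ=10 (even) → k=9
k=0  a_k=22  p_k/q_k = 22/1
…
k=6  a_k=4  p_k/q_k = 40708/1839
k=7  a_k=1  p_k/q_k = 50315/2273
k=8  a_k=2  p_k/q_k = 141338/6385
k=9  a_k=7  p_k/q_k = 1039681/46968
→ (1039681, 46968).  Check: 1039681²=1080936581761, 490·46968²=1080936581760, difference 1.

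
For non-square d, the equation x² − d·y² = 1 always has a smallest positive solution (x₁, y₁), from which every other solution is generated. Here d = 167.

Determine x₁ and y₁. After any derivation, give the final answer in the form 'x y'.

168 13

d=167: √d = [12; 1,11,1,24] (ℓ=4, even), read p_3/q_3
step 0: (12, 1)  from 12·(1,0) + (0,1)
…
step 2: (155, 12)  from 11·(13,1) + (12,1)
step 3: (168, 13)  from 1·(155,12) + (13,1)
→ (168, 13).  Check: 168²=28224, 167·13²=28223, difference 1.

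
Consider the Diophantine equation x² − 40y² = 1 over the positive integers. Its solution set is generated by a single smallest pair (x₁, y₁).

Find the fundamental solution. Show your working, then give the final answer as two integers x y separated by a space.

√40 → a₀=6, period (3,12); ℓ=2 even so k=1
k=0  a_k=6  p_k/q_k = 6/1
k=1  a_k=3  p_k/q_k = 19/3
→ (19, 3).  Check: 19²=361, 40·3²=360, difference 1.

19 3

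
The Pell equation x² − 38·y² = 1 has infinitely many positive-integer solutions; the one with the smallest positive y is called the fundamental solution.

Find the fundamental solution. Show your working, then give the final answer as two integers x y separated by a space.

37 6

√38 → a₀=6, period (6,12); ℓ=2 even so k=1
k=0  a_k=6  p_k/q_k = 6/1
k=1  a_k=6  p_k/q_k = 37/6
→ (37, 6).  Check: 37²=1369, 38·6²=1368, difference 1.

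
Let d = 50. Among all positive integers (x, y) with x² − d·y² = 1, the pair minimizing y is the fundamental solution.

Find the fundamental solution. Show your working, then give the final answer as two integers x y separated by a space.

99 14

√50 = [7; 14, …], period ℓ=1 (odd) → k=1
k=0  a_k=7  p_k/q_k = 7/1
k=1  a_k=14  p_k/q_k = 99/14
→ (99, 14).  Check: 99²=9801, 50·14²=9800, difference 1.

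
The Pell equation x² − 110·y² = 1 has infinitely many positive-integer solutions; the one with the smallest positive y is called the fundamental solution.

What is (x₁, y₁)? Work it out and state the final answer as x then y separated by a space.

d=110: √d = [10; 2,20] (ℓ=2, even), read p_1/q_1
step 0: (10, 1)  from 10·(1,0) + (0,1)
step 1: (21, 2)  from 2·(10,1) + (1,0)
→ (21, 2).  Check: 21²=441, 110·2²=440, difference 1.

21 2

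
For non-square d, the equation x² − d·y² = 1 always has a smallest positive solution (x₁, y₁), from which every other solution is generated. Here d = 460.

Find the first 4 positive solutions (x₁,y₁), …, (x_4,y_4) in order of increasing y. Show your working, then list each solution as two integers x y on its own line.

√460 → a₀=21, period (2,4,3,1,2,10,2,1,3,4,2,42); ℓ=12 even so k=11
a_0=21:  p_0=21·1+0=21,  q_0=21·0+1=1
…
a_4=1:  p_4=1·622+193=815,  q_4=1·29+9=38
…
a_9=3:  p_9=3·72257+48922=265693,  q_9=3·3369+2281=12388
a_10=4:  p_10=4·265693+72257=1135029,  q_10=4·12388+3369=52921
a_11=2:  p_11=2·1135029+265693=2535751,  q_11=2·52921+12388=118230
→ (2535751, 118230).  Check: 2535751²=6430033134001, 460·118230²=6430033134000, difference 1.
(2535751+118230√460)^2 = 12860066268001 + 599603681460√460
(2535751+118230√460)^3 = 65219851798297071751 + 3040891269731634690√460
(2535751+118230√460)^4 = 330762608834754335913072001 + 15421886156225925189922920√460

2535751 118230
12860066268001 599603681460
65219851798297071751 3040891269731634690
330762608834754335913072001 15421886156225925189922920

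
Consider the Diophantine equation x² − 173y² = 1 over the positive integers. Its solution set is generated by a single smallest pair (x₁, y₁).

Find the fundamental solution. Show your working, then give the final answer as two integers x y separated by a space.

d=173: √d = [13; 6,1,1,6,26] (ℓ=5, odd), read p_9/q_9
a_0=13:  p_0=13·1+0=13,  q_0=13·0+1=1
…
a_2=1:  p_2=1·79+13=92,  q_2=1·6+1=7
…
a_5=26:  p_5=26·1118+171=29239,  q_5=26·85+13=2223
…
a_7=1:  p_7=1·176552+29239=205791,  q_7=1·13423+2223=15646
a_8=1:  p_8=1·205791+176552=382343,  q_8=1·15646+13423=29069
a_9=6:  p_9=6·382343+205791=2499849,  q_9=6·29069+15646=190060
→ (2499849, 190060).  Check: 2499849²=6249245022801, 173·190060²=6249245022800, difference 1.

2499849 190060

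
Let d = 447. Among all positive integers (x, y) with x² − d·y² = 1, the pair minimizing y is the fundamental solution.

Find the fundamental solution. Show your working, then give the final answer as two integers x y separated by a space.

√447 = [21; 7,42, …], period ℓ=2 (even) → k=1
i=0: a=21 ⇒ p=21, q=1
i=1: a=7 ⇒ p=148, q=7
(x₁, y₁) = (148, 7);  148² − 447·7² = 1 ✓

148 7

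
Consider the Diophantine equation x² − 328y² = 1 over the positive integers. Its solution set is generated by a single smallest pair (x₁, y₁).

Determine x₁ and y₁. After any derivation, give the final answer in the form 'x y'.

163 9

√328 → a₀=18, period (9,36); ℓ=2 even so k=1
i=0: a=18 ⇒ p=18, q=1
i=1: a=9 ⇒ p=163, q=9
→ (163, 9).  Check: 163²=26569, 328·9²=26568, difference 1.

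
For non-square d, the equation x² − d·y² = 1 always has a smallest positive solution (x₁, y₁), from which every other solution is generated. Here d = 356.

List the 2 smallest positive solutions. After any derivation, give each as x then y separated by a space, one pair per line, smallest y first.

[18; 1,6,1,1,2,…,6,1,36] for √356; ℓ=14 ⇒ convergent index 13
k=0  a_k=18  p_k/q_k = 18/1
k=1  a_k=1  p_k/q_k = 19/1
k=2  a_k=6  p_k/q_k = 132/7
k=3  a_k=1  p_k/q_k = 151/8
k=4  a_k=1  p_k/q_k = 283/15
k=5  a_k=2  p_k/q_k = 717/38
k=6  a_k=1  p_k/q_k = 1000/53
k=7  a_k=8  p_k/q_k = 8717/462
…
k=9  a_k=2  p_k/q_k = 28151/1492
…
k=11  a_k=1  p_k/q_k = 66019/3499
k=12  a_k=6  p_k/q_k = 433982/23001
k=13  a_k=1  p_k/q_k = 500001/26500
(x₁, y₁) = (500001, 26500);  500001² − 356·26500² = 1 ✓
n=2: (500001,26500)∘(500001,26500) = (500001·500001+356·26500·26500, 500001·26500+26500·500001) = (500002000001,26500053000)

500001 26500
500002000001 26500053000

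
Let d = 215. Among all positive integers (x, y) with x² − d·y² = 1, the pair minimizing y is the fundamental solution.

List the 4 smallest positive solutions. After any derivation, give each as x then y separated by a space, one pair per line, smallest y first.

44 3
3871 264
340604 23229
29969281 2043888

d=215: √d = [14; 1,1,1,28] (ℓ=4, even), read p_3/q_3
a_0=14:  p_0=14·1+0=14,  q_0=14·0+1=1
…
a_2=1:  p_2=1·15+14=29,  q_2=1·1+1=2
a_3=1:  p_3=1·29+15=44,  q_3=1·2+1=3
(x₁, y₁) = (44, 3);  44² − 215·3² = 1 ✓
k=2:  x_2 = 44·44+215·3·3 = 3871,  y_2 = 44·3+3·44 = 264
k=3:  x_3 = 44·3871+215·3·264 = 340604,  y_3 = 44·264+3·3871 = 23229
k=4:  x_4 = 44·340604+215·3·23229 = 29969281,  y_4 = 44·23229+3·340604 = 2043888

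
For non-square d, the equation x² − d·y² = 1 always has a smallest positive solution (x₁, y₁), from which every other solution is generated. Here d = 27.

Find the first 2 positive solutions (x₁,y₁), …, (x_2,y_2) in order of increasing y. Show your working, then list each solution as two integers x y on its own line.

26 5
1351 260

√27 → a₀=5, period (5,10); ℓ=2 even so k=1
a_0=5:  p_0=5·1+0=5,  q_0=5·0+1=1
a_1=5:  p_1=5·5+1=26,  q_1=5·1+0=5
fundamental: x₁=26, y₁=5  (since 676 − 27·25 = 1)
n=2: (26,5)∘(26,5) = (26·26+27·5·5, 26·5+5·26) = (1351,260)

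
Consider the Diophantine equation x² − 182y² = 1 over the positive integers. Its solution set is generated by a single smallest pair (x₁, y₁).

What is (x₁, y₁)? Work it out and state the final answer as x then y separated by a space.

√182 = [13; 2,26, …], period ℓ=2 (even) → k=1
a_0=13:  p_0=13·1+0=13,  q_0=13·0+1=1
a_1=2:  p_1=2·13+1=27,  q_1=2·1+0=2
fundamental: x₁=27, y₁=2  (since 729 − 182·4 = 1)

27 2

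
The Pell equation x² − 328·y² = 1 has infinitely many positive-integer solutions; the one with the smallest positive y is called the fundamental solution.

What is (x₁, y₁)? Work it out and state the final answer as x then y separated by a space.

[18; 9,36] for √328; ℓ=2 ⇒ convergent index 1
step 0: (18, 1)  from 18·(1,0) + (0,1)
step 1: (163, 9)  from 9·(18,1) + (1,0)
(x₁, y₁) = (163, 9);  163² − 328·9² = 1 ✓

163 9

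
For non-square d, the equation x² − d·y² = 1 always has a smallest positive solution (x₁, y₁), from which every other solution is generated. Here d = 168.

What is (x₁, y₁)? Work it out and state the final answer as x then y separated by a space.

[12; 1,24] for √168; ℓ=2 ⇒ convergent index 1
i=0: a=12 ⇒ p=12, q=1
i=1: a=1 ⇒ p=13, q=1
→ (13, 1).  Check: 13²=169, 168·1²=168, difference 1.

13 1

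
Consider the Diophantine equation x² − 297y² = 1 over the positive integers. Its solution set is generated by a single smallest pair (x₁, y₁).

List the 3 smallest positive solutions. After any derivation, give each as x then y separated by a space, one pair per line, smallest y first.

48599 2820
4723725601 274098360
459136680917399 26641812392460

√297 → a₀=17, period (4,3,1,1,2,1,1,3,4,34); ℓ=10 even so k=9
a_0=17:  p_0=17·1+0=17,  q_0=17·0+1=1
a_1=4:  p_1=4·17+1=69,  q_1=4·1+0=4
a_2=3:  p_2=3·69+17=224,  q_2=3·4+1=13
a_3=1:  p_3=1·224+69=293,  q_3=1·13+4=17
…
a_5=2:  p_5=2·517+293=1327,  q_5=2·30+17=77
a_6=1:  p_6=1·1327+517=1844,  q_6=1·77+30=107
a_7=1:  p_7=1·1844+1327=3171,  q_7=1·107+77=184
a_8=3:  p_8=3·3171+1844=11357,  q_8=3·184+107=659
a_9=4:  p_9=4·11357+3171=48599,  q_9=4·659+184=2820
fundamental: x₁=48599, y₁=2820  (since 2361862801 − 297·7952400 = 1)
n=2: (48599,2820)∘(48599,2820) = (48599·48599+297·2820·2820, 48599·2820+2820·48599) = (4723725601,274098360)
n=3: (4723725601,274098360)∘(48599,2820) = (48599·4723725601+297·2820·274098360, 48599·274098360+2820·4723725601) = (459136680917399,26641812392460)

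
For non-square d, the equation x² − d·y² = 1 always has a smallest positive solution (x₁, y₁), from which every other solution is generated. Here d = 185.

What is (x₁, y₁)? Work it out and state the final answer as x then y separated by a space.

[13; 1,1,1,1,26] for √185; ℓ=5 ⇒ convergent index 9
step 0: (13, 1)  from 13·(1,0) + (0,1)
step 1: (14, 1)  from 1·(13,1) + (1,0)
step 2: (27, 2)  from 1·(14,1) + (13,1)
…
step 8: (5563, 409)  from 1·(3686,271) + (1877,138)
step 9: (9249, 680)  from 1·(5563,409) + (3686,271)
(x₁, y₁) = (9249, 680);  9249² − 185·680² = 1 ✓

9249 680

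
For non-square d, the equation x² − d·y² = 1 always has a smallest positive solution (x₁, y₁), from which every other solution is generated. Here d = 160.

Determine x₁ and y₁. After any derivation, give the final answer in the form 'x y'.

721 57

[12; 1,1,1,5,1,1,1,24] for √160; ℓ=8 ⇒ convergent index 7
k=0  a_k=12  p_k/q_k = 12/1
k=1  a_k=1  p_k/q_k = 13/1
k=2  a_k=1  p_k/q_k = 25/2
…
k=6  a_k=1  p_k/q_k = 468/37
k=7  a_k=1  p_k/q_k = 721/57
→ (721, 57).  Check: 721²=519841, 160·57²=519840, difference 1.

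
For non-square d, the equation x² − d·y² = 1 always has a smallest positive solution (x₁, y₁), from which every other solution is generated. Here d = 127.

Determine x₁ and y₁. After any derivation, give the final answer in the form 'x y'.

4730624 419775

√127 → a₀=11, period (3,1,2,2,7,11,7,2,2,1,3,22); ℓ=12 even so k=11
step 0: (11, 1)  from 11·(1,0) + (0,1)
…
step 4: (293, 26)  from 2·(124,11) + (45,4)
…
step 8: (367620, 32621)  from 2·(171701,15236) + (24218,2149)
…
step 10: (1274561, 113099)  from 1·(906941,80478) + (367620,32621)
step 11: (4730624, 419775)  from 3·(1274561,113099) + (906941,80478)
(x₁, y₁) = (4730624, 419775);  4730624² − 127·419775² = 1 ✓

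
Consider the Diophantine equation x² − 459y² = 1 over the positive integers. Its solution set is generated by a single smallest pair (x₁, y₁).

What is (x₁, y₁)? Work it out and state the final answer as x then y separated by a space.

499850 23331

d=459: √d = [21; 2,2,1,4,21,4,1,2,2,42] (ℓ=10, even), read p_9/q_9
a_0=21:  p_0=21·1+0=21,  q_0=21·0+1=1
a_1=2:  p_1=2·21+1=43,  q_1=2·1+0=2
…
a_8=2:  p_8=2·75692+60695=212079,  q_8=2·3533+2833=9899
a_9=2:  p_9=2·212079+75692=499850,  q_9=2·9899+3533=23331
→ (499850, 23331).  Check: 499850²=249850022500, 459·23331²=249850022499, difference 1.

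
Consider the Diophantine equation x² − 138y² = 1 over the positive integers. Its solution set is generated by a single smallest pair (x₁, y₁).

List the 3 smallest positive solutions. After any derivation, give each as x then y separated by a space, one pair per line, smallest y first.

47 4
4417 376
415151 35340

√138 → a₀=11, period (1,2,1,22); ℓ=4 even so k=3
step 0: (11, 1)  from 11·(1,0) + (0,1)
step 1: (12, 1)  from 1·(11,1) + (1,0)
step 2: (35, 3)  from 2·(12,1) + (11,1)
step 3: (47, 4)  from 1·(35,3) + (12,1)
(x₁, y₁) = (47, 4);  47² − 138·4² = 1 ✓
n=2: (47,4)∘(47,4) = (47·47+138·4·4, 47·4+4·47) = (4417,376)
n=3: (4417,376)∘(47,4) = (47·4417+138·4·376, 47·376+4·4417) = (415151,35340)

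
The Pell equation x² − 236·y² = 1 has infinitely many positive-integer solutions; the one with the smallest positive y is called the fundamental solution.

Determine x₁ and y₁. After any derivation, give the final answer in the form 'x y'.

√236 → a₀=15, period (2,1,3,5,1,6,1,5,3,1,2,30); ℓ=12 even so k=11
i=0: a=15 ⇒ p=15, q=1
i=1: a=2 ⇒ p=31, q=2
i=2: a=1 ⇒ p=46, q=3
…
i=4: a=5 ⇒ p=891, q=58
i=5: a=1 ⇒ p=1060, q=69
…
i=7: a=1 ⇒ p=8311, q=541
…
i=10: a=1 ⇒ p=203535, q=13249
i=11: a=2 ⇒ p=561799, q=36570
(x₁, y₁) = (561799, 36570);  561799² − 236·36570² = 1 ✓

561799 36570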